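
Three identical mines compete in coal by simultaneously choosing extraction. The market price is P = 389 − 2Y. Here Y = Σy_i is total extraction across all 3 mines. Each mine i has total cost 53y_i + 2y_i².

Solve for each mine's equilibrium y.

A representative mine's profit is π_i = y_i(389 − 2Y) − 53y_i − 2y_i², with Y = y_i + Σ_{j≠i} y_j.
First-order condition: 336 − 8y_i − 2Σ_{j≠i} y_j = 0.
Imposing symmetry (y_j = y for all j) turns Σ_{j≠i} y_j into 2y, so 336 = 12y and y = 28.

28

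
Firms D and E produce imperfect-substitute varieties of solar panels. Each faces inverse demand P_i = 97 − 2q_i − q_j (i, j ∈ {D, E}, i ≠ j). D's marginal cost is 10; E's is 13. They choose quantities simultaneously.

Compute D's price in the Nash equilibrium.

Firm D's profit: π = q_D(97 − 2q_D − q_E) − 10q_D.
∂π/∂q_D = 87 − 4q_D − q_E = 0 ⇒ q_D = 21.75 − 0.25q_E.
Similarly q_E = 21 − 0.25q_D.
Solving the two reaction functions simultaneously: (1 − (−0.25)(−0.25))q_D = 21.75 − 0.25·21, so 0.9375q_D = 16.5 and q_D = 17.6.
Then q_E = 21 − 0.25·17.6 = 16.6.
P_D = 97 − 2·17.6 − 16.6 = 45.2.

45.2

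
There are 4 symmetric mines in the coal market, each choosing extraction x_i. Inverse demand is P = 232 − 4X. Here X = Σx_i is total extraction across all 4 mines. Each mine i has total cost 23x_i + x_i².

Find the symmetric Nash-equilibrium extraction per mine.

A representative mine's profit is π_i = x_i(232 − 4X) − 23x_i − x_i², with X = x_i + Σ_{j≠i} x_j.
First-order condition: 209 − 10x_i − 4Σ_{j≠i} x_j = 0.
In a symmetric equilibrium every mine chooses the same x, so Σ_{j≠i} x_j = 3x. The condition becomes 209 − 22x = 0, giving x = 209/22 = 9.5.

9.5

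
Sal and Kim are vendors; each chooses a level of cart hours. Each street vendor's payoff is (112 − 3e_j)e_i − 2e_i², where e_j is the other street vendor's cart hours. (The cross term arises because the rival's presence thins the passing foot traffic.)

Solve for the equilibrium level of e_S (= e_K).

16

Sal's payoff is (112 − 3e_K)e_S − 2e_S².
∂π/∂e_S = 112 − 3e_K − 4e_S = 0, so e_S = 28 − 0.75e_K.
The game is symmetric, so in equilibrium e_K = e_S: the reaction function gives 1.75e_S = 28, hence e_S = 16.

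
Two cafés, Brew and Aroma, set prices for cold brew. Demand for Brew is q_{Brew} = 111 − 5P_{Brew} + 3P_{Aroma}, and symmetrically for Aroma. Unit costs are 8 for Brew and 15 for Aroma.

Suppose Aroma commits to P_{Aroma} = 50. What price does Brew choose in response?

Brew's profit: π = (P_{Brew} − 8)(111 − 5P_{Brew} + 3P_{Aroma}).
∂π/∂P_{Brew} = 151 − 10P_{Brew} + 3P_{Aroma} = 0 ⇒ P_{Brew} = 15.1 + 0.3P_{Aroma}.
At P_{Aroma} = 50: P_{Brew} = 15.1 + 0.3·50 = 30.1.

30.1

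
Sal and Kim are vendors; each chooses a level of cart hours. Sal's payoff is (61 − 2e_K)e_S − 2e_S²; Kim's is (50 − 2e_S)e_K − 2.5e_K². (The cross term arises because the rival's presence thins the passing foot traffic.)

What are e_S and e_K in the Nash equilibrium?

12.8125, 4.875

Expanding Sal's payoff: 61e_S − 2e_Ke_S − 2e_S².
∂π/∂e_S = 61 − 2e_K − 4e_S = 0, so e_S = 15.25 − 0.5e_K.
Likewise for Kim: e_K = 10 − 0.4e_S.
Substituting the second reaction function into the first: e_S = 15.25 − 0.5(10 − 0.4e_S), which gives 0.8e_S = 10.25 ⇒ e_S = 12.8125.
Then e_K = 10 − 0.4·12.8125 = 4.875.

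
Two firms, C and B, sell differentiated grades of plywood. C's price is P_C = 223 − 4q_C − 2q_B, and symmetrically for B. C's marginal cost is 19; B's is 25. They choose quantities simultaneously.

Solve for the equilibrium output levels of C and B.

Firm C's profit: π = q_C(223 − 4q_C − 2q_B) − 19q_C.
∂π/∂q_C = 204 − 8q_C − 2q_B = 0 ⇒ q_C = 25.5 − 0.25q_B.
Similarly q_B = 24.75 − 0.25q_C.
Plugging q_B into C's best response: q_C = 25.5 − 0.25(24.75 − 0.25q_C) ⇒ 0.9375q_C = 19.3125, so q_C = 20.6.
Then q_B = 24.75 − 0.25·20.6 = 19.6.

20.6, 19.6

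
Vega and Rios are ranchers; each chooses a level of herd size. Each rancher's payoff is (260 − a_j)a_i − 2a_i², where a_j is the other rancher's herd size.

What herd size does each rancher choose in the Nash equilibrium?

52

Vega's payoff is (260 − a_R)a_V − 2a_V².
∂π/∂a_V = 260 − a_R − 4a_V = 0, so a_V = 65 − 0.25a_R.
Setting a_V = a_R in the reaction function: a_V = 65 − 0.25a_V, so a_V = 65 / 1.25 = 52.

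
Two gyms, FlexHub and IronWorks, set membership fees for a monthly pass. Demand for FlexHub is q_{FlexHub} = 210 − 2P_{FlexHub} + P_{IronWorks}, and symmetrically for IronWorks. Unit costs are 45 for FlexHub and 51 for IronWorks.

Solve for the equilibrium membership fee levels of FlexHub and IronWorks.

FlexHub's profit: π = (P_{FlexHub} − 45)(210 − 2P_{FlexHub} + P_{IronWorks}).
∂π/∂P_{FlexHub} = 300 − 4P_{FlexHub} + P_{IronWorks} = 0 ⇒ P_{FlexHub} = 75 + 0.25P_{IronWorks}.
Similarly P_{IronWorks} = 78 + 0.25P_{FlexHub}.
Plugging P_{IronWorks} into FlexHub's best response: P_{FlexHub} = 75 + 0.25(78 + 0.25P_{FlexHub}) ⇒ 0.9375P_{FlexHub} = 94.5, so P_{FlexHub} = 100.8.
Then P_{IronWorks} = 78 + 0.25·100.8 = 103.2.

100.8, 103.2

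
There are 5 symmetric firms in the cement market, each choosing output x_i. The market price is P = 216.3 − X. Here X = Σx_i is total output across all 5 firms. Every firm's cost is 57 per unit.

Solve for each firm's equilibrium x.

26.55

A representative firm's profit is π_i = x_i(216.3 − X) − 57x_i, with X = x_i + Σ_{j≠i} x_j.
First-order condition: 159.3 − 2x_i − Σ_{j≠i} x_j = 0.
Imposing symmetry (x_j = x for all j) turns Σ_{j≠i} x_j into 4x, so 159.3 = 6x and x = 26.55.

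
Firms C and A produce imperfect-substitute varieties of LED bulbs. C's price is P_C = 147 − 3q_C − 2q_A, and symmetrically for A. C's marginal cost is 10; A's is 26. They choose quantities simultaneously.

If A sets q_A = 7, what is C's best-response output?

20.5

Firm C's profit: π = q_C(147 − 3q_C − 2q_A) − 10q_C.
∂π/∂q_C = 137 − 6q_C − 2q_A = 0 ⇒ q_C = 137/6 − (1/3)q_A.
At q_A = 7: q_C = 137/6 − (1/3)·7 = 20.5.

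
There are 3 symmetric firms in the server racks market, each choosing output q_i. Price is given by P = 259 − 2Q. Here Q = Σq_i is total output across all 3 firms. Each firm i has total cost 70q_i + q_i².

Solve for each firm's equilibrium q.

18.9

A representative firm's profit is π_i = q_i(259 − 2Q) − 70q_i − q_i², with Q = q_i + Σ_{j≠i} q_j.
First-order condition: 189 − 6q_i − 2Σ_{j≠i} q_j = 0.
With identical firms, set every q_j = q: then 189 − 6q − 4q = 0, i.e. q = 189/10 = 18.9.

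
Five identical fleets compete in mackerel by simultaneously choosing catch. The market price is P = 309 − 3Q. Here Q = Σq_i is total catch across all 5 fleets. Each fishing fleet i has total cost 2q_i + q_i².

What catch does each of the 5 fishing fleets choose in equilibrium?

15.35

A representative fishing fleet's profit is π_i = q_i(309 − 3Q) − 2q_i − q_i², with Q = q_i + Σ_{j≠i} q_j.
First-order condition: 307 − 8q_i − 3Σ_{j≠i} q_j = 0.
In a symmetric equilibrium every fishing fleet chooses the same q, so Σ_{j≠i} q_j = 4q. The condition becomes 307 − 20q = 0, giving q = 307/20 = 15.35.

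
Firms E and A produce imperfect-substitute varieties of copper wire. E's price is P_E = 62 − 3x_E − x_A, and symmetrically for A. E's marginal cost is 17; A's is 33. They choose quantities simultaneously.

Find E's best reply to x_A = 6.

6.5

Firm E's profit: π = x_E(62 − 3x_E − x_A) − 17x_E.
∂π/∂x_E = 45 − 6x_E − x_A = 0 ⇒ x_E = 7.5 − (1/6)x_A.
At x_A = 6: x_E = 7.5 − (1/6)·6 = 6.5.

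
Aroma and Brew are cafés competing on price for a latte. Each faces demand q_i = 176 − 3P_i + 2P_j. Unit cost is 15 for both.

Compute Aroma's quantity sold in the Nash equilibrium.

120.75

Aroma's profit: π = (P_{Aroma} − 15)(176 − 3P_{Aroma} + 2P_{Brew}).
∂π/∂P_{Aroma} = 221 − 6P_{Aroma} + 2P_{Brew} = 0 ⇒ P_{Aroma} = 221/6 + (1/3)P_{Brew}.
Setting P_{Aroma} = P_{Brew} in the reaction function: P_{Aroma} = 221/6 + (1/3)P_{Aroma}, so P_{Aroma} = (221/6) / (2/3) = 55.25.
q_{Aroma} = 176 − 3·55.25 + 2·55.25 = 120.75.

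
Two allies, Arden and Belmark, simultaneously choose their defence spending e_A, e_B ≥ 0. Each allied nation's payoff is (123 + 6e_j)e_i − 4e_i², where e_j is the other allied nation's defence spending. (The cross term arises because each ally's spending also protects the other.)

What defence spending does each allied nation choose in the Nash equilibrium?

Arden's payoff is (123 + 6e_B)e_A − 4e_A².
∂π/∂e_A = 123 + 6e_B − 8e_A = 0, so e_A = 15.375 + 0.75e_B.
By symmetry e_B = e_A; substituting into the reaction function, 0.25e_A = 15.375 and e_A = 61.5.

61.5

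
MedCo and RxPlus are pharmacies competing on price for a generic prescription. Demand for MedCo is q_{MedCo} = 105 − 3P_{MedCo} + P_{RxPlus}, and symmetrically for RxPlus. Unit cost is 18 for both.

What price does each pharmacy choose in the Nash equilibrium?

31.8

MedCo's profit: π = (P_{MedCo} − 18)(105 − 3P_{MedCo} + P_{RxPlus}).
∂π/∂P_{MedCo} = 159 − 6P_{MedCo} + P_{RxPlus} = 0 ⇒ P_{MedCo} = 26.5 + (1/6)P_{RxPlus}.
By symmetry P_{RxPlus} = P_{MedCo}; substituting into the reaction function, (5/6)P_{MedCo} = 26.5 and P_{MedCo} = 31.8.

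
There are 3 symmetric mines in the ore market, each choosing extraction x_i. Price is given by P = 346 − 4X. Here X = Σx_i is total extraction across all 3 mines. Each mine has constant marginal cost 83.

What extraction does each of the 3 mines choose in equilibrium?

A representative mine's profit is π_i = x_i(346 − 4X) − 83x_i, with X = x_i + Σ_{j≠i} x_j.
First-order condition: 263 − 8x_i − 4Σ_{j≠i} x_j = 0.
With identical mines, set every x_j = x: then 263 − 8x − 8x = 0, i.e. x = 263/16 = 16.4375.

16.4375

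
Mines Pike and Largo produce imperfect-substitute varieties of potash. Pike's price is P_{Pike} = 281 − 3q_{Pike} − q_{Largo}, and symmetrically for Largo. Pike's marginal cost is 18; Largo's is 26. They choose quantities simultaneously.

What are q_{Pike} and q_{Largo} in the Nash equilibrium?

Mine Pike's profit: π = q_{Pike}(281 − 3q_{Pike} − q_{Largo}) − 18q_{Pike}.
∂π/∂q_{Pike} = 263 − 6q_{Pike} − q_{Largo} = 0 ⇒ q_{Pike} = 263/6 − (1/6)q_{Largo}.
Similarly q_{Largo} = 42.5 − (1/6)q_{Pike}.
Plugging q_{Largo} into Pike's best response: q_{Pike} = 263/6 − (1/6)(42.5 − (1/6)q_{Pike}) ⇒ (35/36)q_{Pike} = 36.75, so q_{Pike} = 37.8.
Then q_{Largo} = 42.5 − (1/6)·37.8 = 36.2.

37.8, 36.2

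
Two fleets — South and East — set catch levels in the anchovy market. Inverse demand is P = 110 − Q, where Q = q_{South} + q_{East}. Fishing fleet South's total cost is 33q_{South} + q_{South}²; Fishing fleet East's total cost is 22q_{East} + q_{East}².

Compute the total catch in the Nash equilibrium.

33

Fishing fleet South's profit: π = q_{South}(110 − (q_{South} + q_{East})) − 33q_{South} − q_{South}².
∂π/∂q_{South} = 77 − 4q_{South} − q_{East} = 0, so q_{South} = 19.25 − 0.25q_{East}.
By the same steps for East: q_{East} = 22 − 0.25q_{South}.
Plugging q_{East} into South's best response: q_{South} = 19.25 − 0.25(22 − 0.25q_{South}) ⇒ 0.9375q_{South} = 13.75, so q_{South} = 44/3.
Then q_{East} = 22 − 0.25·(44/3) = 55/3.
Total catch: 44/3 + 55/3 = 33.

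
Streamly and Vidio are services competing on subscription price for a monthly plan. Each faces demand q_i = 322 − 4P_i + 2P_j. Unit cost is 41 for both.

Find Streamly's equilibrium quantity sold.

Streamly's profit: π = (P_{Streamly} − 41)(322 − 4P_{Streamly} + 2P_{Vidio}).
∂π/∂P_{Streamly} = 486 − 8P_{Streamly} + 2P_{Vidio} = 0 ⇒ P_{Streamly} = 60.75 + 0.25P_{Vidio}.
By symmetry P_{Vidio} = P_{Streamly}; substituting into the reaction function, 0.75P_{Streamly} = 60.75 and P_{Streamly} = 81.
q_{Streamly} = 322 − 4·81 + 2·81 = 160.

160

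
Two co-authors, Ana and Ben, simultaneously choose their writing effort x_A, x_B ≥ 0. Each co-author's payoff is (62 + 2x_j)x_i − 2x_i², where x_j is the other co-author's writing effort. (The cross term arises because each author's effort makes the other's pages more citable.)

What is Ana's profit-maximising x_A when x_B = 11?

Ana's payoff is (62 + 2x_B)x_A − 2x_A².
∂π/∂x_A = 62 + 2x_B − 4x_A = 0, so x_A = 15.5 + 0.5x_B.
At x_B = 11: x_A = 15.5 + 0.5·11 = 21.

21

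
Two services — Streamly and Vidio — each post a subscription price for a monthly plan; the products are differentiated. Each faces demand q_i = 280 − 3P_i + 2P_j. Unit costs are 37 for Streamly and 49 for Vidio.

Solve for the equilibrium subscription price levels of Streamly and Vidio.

Streamly's profit: π = (P_{Streamly} − 37)(280 − 3P_{Streamly} + 2P_{Vidio}).
∂π/∂P_{Streamly} = 391 − 6P_{Streamly} + 2P_{Vidio} = 0 ⇒ P_{Streamly} = 391/6 + (1/3)P_{Vidio}.
Similarly P_{Vidio} = 427/6 + (1/3)P_{Streamly}.
Plugging P_{Vidio} into Streamly's best response: P_{Streamly} = 391/6 + (1/3)(427/6 + (1/3)P_{Streamly}) ⇒ (8/9)P_{Streamly} = 800/9, so P_{Streamly} = 100.
Then P_{Vidio} = 427/6 + (1/3)·100 = 104.5.

100, 104.5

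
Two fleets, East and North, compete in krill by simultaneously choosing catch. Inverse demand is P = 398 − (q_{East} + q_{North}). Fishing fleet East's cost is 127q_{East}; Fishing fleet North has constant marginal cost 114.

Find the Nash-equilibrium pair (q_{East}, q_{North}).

86, 99

Fishing fleet East's profit: π = q_{East}(398 − (q_{East} + q_{North})) − 127q_{East}.
∂π/∂q_{East} = 271 − 2q_{East} − q_{North} = 0, so q_{East} = 135.5 − 0.5q_{North}.
By the same steps for North: q_{North} = 142 − 0.5q_{East}.
Plugging q_{North} into East's best response: q_{East} = 135.5 − 0.5(142 − 0.5q_{East}) ⇒ 0.75q_{East} = 64.5, so q_{East} = 86.
Then q_{North} = 142 − 0.5·86 = 99.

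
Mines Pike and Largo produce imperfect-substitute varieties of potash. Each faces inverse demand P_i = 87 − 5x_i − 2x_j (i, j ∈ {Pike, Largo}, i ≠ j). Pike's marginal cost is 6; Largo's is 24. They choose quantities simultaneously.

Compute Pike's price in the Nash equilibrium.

Mine Pike's profit: π = x_{Pike}(87 − 5x_{Pike} − 2x_{Largo}) − 6x_{Pike}.
∂π/∂x_{Pike} = 81 − 10x_{Pike} − 2x_{Largo} = 0 ⇒ x_{Pike} = 8.1 − 0.2x_{Largo}.
Similarly x_{Largo} = 6.3 − 0.2x_{Pike}.
Substituting the second reaction function into the first: x_{Pike} = 8.1 − 0.2(6.3 − 0.2x_{Pike}), which gives 0.96x_{Pike} = 6.84 ⇒ x_{Pike} = 7.125.
Then x_{Largo} = 6.3 − 0.2·7.125 = 4.875.
P_{Pike} = 87 − 5·7.125 − 2·4.875 = 41.625.

41.625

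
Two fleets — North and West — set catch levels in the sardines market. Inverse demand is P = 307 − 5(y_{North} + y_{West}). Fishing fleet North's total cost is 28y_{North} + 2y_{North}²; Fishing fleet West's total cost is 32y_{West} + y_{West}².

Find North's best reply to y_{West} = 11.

Fishing fleet North's profit: π = y_{North}(307 − 5(y_{North} + y_{West})) − 28y_{North} − 2y_{North}².
∂π/∂y_{North} = 279 − 14y_{North} − 5y_{West} = 0, so y_{North} = 279/14 − (5/14)y_{West}.
At y_{West} = 11: y_{North} = 279/14 − (5/14)·11 = 16.

16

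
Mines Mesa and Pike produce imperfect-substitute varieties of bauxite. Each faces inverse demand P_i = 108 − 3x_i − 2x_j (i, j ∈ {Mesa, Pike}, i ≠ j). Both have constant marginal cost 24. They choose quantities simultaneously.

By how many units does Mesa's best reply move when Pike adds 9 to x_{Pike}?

Mine Mesa's profit: π = x_{Mesa}(108 − 3x_{Mesa} − 2x_{Pike}) − 24x_{Mesa}.
∂π/∂x_{Mesa} = 84 − 6x_{Mesa} − 2x_{Pike} = 0 ⇒ x_{Mesa} = 14 − (1/3)x_{Pike}.
The reaction-function slope is −1/3, so a 9-unit rise in x_{Pike} moves x_{Mesa} by −1/3 × 9 = −3. Mesa's best response falls — the actions are strategic substitutes.

-3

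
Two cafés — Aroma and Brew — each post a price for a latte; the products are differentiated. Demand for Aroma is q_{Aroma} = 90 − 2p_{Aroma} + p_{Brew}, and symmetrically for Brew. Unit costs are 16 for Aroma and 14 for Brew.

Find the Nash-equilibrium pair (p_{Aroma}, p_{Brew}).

40.4, 39.6

Aroma's profit: π = (p_{Aroma} − 16)(90 − 2p_{Aroma} + p_{Brew}).
∂π/∂p_{Aroma} = 122 − 4p_{Aroma} + p_{Brew} = 0 ⇒ p_{Aroma} = 30.5 + 0.25p_{Brew}.
Similarly p_{Brew} = 29.5 + 0.25p_{Aroma}.
Solving the two reaction functions simultaneously: (1 − (0.25)(0.25))p_{Aroma} = 30.5 + 0.25·29.5, so 0.9375p_{Aroma} = 37.875 and p_{Aroma} = 40.4.
Then p_{Brew} = 29.5 + 0.25·40.4 = 39.6.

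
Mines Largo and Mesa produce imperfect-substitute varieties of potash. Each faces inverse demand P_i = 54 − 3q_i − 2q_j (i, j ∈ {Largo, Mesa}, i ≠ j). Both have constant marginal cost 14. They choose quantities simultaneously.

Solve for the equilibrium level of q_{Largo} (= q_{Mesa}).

5

Mine Largo's profit: π = q_{Largo}(54 − 3q_{Largo} − 2q_{Mesa}) − 14q_{Largo}.
∂π/∂q_{Largo} = 40 − 6q_{Largo} − 2q_{Mesa} = 0 ⇒ q_{Largo} = 20/3 − (1/3)q_{Mesa}.
The game is symmetric, so in equilibrium q_{Mesa} = q_{Largo}: the reaction function gives (4/3)q_{Largo} = 20/3, hence q_{Largo} = 5.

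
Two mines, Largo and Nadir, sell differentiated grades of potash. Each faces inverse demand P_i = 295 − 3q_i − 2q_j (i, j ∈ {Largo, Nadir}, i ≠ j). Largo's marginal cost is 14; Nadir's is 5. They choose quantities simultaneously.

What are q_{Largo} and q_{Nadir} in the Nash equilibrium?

34.5625, 36.8125

Mine Largo's profit: π = q_{Largo}(295 − 3q_{Largo} − 2q_{Nadir}) − 14q_{Largo}.
∂π/∂q_{Largo} = 281 − 6q_{Largo} − 2q_{Nadir} = 0 ⇒ q_{Largo} = 281/6 − (1/3)q_{Nadir}.
Similarly q_{Nadir} = 145/3 − (1/3)q_{Largo}.
Plugging q_{Nadir} into Largo's best response: q_{Largo} = 281/6 − (1/3)(145/3 − (1/3)q_{Largo}) ⇒ (8/9)q_{Largo} = 553/18, so q_{Largo} = 34.5625.
Then q_{Nadir} = 145/3 − (1/3)·34.5625 = 36.8125.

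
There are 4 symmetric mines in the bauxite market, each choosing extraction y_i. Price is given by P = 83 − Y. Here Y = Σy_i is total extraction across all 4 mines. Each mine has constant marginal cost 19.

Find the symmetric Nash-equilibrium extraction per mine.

A representative mine's profit is π_i = y_i(83 − Y) − 19y_i, with Y = y_i + Σ_{j≠i} y_j.
First-order condition: 64 − 2y_i − Σ_{j≠i} y_j = 0.
With identical mines, set every y_j = y: then 64 − 2y − 3y = 0, i.e. y = 64/5 = 12.8.

12.8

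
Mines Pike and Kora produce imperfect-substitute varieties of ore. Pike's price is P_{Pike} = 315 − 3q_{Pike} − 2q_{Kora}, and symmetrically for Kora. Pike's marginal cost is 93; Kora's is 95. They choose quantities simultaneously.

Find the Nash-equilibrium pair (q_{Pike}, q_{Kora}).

Mine Pike's profit: π = q_{Pike}(315 − 3q_{Pike} − 2q_{Kora}) − 93q_{Pike}.
∂π/∂q_{Pike} = 222 − 6q_{Pike} − 2q_{Kora} = 0 ⇒ q_{Pike} = 37 − (1/3)q_{Kora}.
Similarly q_{Kora} = 110/3 − (1/3)q_{Pike}.
Plugging q_{Kora} into Pike's best response: q_{Pike} = 37 − (1/3)(110/3 − (1/3)q_{Pike}) ⇒ (8/9)q_{Pike} = 223/9, so q_{Pike} = 27.875.
Then q_{Kora} = 110/3 − (1/3)·27.875 = 27.375.

27.875, 27.375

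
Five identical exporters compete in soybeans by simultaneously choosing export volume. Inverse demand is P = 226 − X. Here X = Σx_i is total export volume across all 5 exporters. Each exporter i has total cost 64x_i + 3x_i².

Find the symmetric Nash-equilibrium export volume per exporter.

13.5

A representative exporter's profit is π_i = x_i(226 − X) − 64x_i − 3x_i², with X = x_i + Σ_{j≠i} x_j.
First-order condition: 162 − 8x_i − Σ_{j≠i} x_j = 0.
With identical exporters, set every x_j = x: then 162 − 8x − 4x = 0, i.e. x = 162/12 = 13.5.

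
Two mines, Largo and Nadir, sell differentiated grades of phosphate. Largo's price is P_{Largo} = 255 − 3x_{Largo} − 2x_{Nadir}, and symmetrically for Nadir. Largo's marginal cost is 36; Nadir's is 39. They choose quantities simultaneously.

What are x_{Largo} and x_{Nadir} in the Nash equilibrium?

27.5625, 26.8125

Mine Largo's profit: π = x_{Largo}(255 − 3x_{Largo} − 2x_{Nadir}) − 36x_{Largo}.
∂π/∂x_{Largo} = 219 − 6x_{Largo} − 2x_{Nadir} = 0 ⇒ x_{Largo} = 36.5 − (1/3)x_{Nadir}.
Similarly x_{Nadir} = 36 − (1/3)x_{Largo}.
Plugging x_{Nadir} into Largo's best response: x_{Largo} = 36.5 − (1/3)(36 − (1/3)x_{Largo}) ⇒ (8/9)x_{Largo} = 24.5, so x_{Largo} = 27.5625.
Then x_{Nadir} = 36 − (1/3)·27.5625 = 26.8125.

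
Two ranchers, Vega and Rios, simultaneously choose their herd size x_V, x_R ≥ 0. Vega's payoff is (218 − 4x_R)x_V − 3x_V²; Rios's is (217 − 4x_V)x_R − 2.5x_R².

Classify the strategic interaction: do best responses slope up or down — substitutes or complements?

strategic substitutes

Expanding Vega's payoff: 218x_V − 4x_Rx_V − 3x_V².
∂π/∂x_V = 218 − 4x_R − 6x_V = 0, so x_V = 109/3 − (2/3)x_R.
The best-response slope dx_V/dx_R = −2/3 < 0: the reaction function is downward-sloping, so the choices are strategic substitutes.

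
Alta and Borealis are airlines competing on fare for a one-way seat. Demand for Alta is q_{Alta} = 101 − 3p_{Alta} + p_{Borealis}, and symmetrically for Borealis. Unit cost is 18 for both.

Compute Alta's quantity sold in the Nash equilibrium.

Alta's profit: π = (p_{Alta} − 18)(101 − 3p_{Alta} + p_{Borealis}).
∂π/∂p_{Alta} = 155 − 6p_{Alta} + p_{Borealis} = 0 ⇒ p_{Alta} = 155/6 + (1/6)p_{Borealis}.
By symmetry p_{Borealis} = p_{Alta}; substituting into the reaction function, (5/6)p_{Alta} = 155/6 and p_{Alta} = 31.
q_{Alta} = 101 − 3·31 + 31 = 39.

39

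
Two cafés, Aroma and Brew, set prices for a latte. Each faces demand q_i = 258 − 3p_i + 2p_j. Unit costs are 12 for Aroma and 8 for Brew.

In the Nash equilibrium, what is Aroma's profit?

Aroma's profit: π = (p_{Aroma} − 12)(258 − 3p_{Aroma} + 2p_{Brew}).
∂π/∂p_{Aroma} = 294 − 6p_{Aroma} + 2p_{Brew} = 0 ⇒ p_{Aroma} = 49 + (1/3)p_{Brew}.
Similarly p_{Brew} = 47 + (1/3)p_{Aroma}.
Substituting the second reaction function into the first: p_{Aroma} = 49 + (1/3)(47 + (1/3)p_{Aroma}), which gives (8/9)p_{Aroma} = 194/3 ⇒ p_{Aroma} = 72.75.
Then p_{Brew} = 47 + (1/3)·72.75 = 71.25.
q_{Aroma} = 258 − 3·72.75 + 2·71.25 = 182.25.
Profit = (72.75 − 12)·182.25 = 11071.6875.

11071.6875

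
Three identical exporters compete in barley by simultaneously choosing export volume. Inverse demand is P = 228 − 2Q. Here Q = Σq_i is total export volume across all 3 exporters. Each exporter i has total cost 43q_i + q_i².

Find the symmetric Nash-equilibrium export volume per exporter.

18.5

A representative exporter's profit is π_i = q_i(228 − 2Q) − 43q_i − q_i², with Q = q_i + Σ_{j≠i} q_j.
First-order condition: 185 − 6q_i − 2Σ_{j≠i} q_j = 0.
In a symmetric equilibrium every exporter chooses the same q, so Σ_{j≠i} q_j = 2q. The condition becomes 185 − 10q = 0, giving q = 185/10 = 18.5.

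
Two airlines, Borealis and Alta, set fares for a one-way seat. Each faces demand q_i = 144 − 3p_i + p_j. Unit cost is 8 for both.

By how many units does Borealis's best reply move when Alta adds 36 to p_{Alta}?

6

Borealis's profit: π = (p_{Borealis} − 8)(144 − 3p_{Borealis} + p_{Alta}).
∂π/∂p_{Borealis} = 168 − 6p_{Borealis} + p_{Alta} = 0 ⇒ p_{Borealis} = 28 + (1/6)p_{Alta}.
The reaction-function slope is 1/6, so a 36-unit rise in p_{Alta} moves p_{Borealis} by 1/6 × 36 = 6. Borealis's best response rises — the actions are strategic complements.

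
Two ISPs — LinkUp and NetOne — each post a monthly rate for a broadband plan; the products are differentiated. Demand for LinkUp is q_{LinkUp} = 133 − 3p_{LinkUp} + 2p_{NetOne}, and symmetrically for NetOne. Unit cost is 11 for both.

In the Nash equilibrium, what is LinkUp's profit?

LinkUp's profit: π = (p_{LinkUp} − 11)(133 − 3p_{LinkUp} + 2p_{NetOne}).
∂π/∂p_{LinkUp} = 166 − 6p_{LinkUp} + 2p_{NetOne} = 0 ⇒ p_{LinkUp} = 83/3 + (1/3)p_{NetOne}.
By symmetry p_{NetOne} = p_{LinkUp}; substituting into the reaction function, (2/3)p_{LinkUp} = 83/3 and p_{LinkUp} = 41.5.
q_{LinkUp} = 133 − 3·41.5 + 2·41.5 = 91.5.
Profit = (41.5 − 11)·91.5 = 2790.75.

2790.75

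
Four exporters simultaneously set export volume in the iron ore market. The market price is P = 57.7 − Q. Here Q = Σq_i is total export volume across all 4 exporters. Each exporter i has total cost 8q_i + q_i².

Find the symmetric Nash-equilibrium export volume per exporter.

A representative exporter's profit is π_i = q_i(57.7 − Q) − 8q_i − q_i², with Q = q_i + Σ_{j≠i} q_j.
First-order condition: 49.7 − 4q_i − Σ_{j≠i} q_j = 0.
Imposing symmetry (q_j = q for all j) turns Σ_{j≠i} q_j into 3q, so 49.7 = 7q and q = 7.1.

7.1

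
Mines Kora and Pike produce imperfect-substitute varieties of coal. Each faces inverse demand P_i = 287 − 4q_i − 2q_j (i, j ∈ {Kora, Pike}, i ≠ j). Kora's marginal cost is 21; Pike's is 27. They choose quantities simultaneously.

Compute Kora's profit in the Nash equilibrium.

2872.96

Mine Kora's profit: π = q_{Kora}(287 − 4q_{Kora} − 2q_{Pike}) − 21q_{Kora}.
∂π/∂q_{Kora} = 266 − 8q_{Kora} − 2q_{Pike} = 0 ⇒ q_{Kora} = 33.25 − 0.25q_{Pike}.
Similarly q_{Pike} = 32.5 − 0.25q_{Kora}.
Solving the two reaction functions simultaneously: (1 − (−0.25)(−0.25))q_{Kora} = 33.25 − 0.25·32.5, so 0.9375q_{Kora} = 25.125 and q_{Kora} = 26.8.
Then q_{Pike} = 32.5 − 0.25·26.8 = 25.8.
P_{Kora} = 287 − 4·26.8 − 2·25.8 = 128.2.
Profit = (128.2 − 21)·26.8 = 2872.96.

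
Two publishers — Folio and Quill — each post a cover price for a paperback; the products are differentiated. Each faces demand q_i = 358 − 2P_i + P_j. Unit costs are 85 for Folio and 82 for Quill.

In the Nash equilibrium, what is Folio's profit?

Folio's profit: π = (P_{Folio} − 85)(358 − 2P_{Folio} + P_{Quill}).
∂π/∂P_{Folio} = 528 − 4P_{Folio} + P_{Quill} = 0 ⇒ P_{Folio} = 132 + 0.25P_{Quill}.
Similarly P_{Quill} = 130.5 + 0.25P_{Folio}.
Plugging P_{Quill} into Folio's best response: P_{Folio} = 132 + 0.25(130.5 + 0.25P_{Folio}) ⇒ 0.9375P_{Folio} = 164.625, so P_{Folio} = 175.6.
Then P_{Quill} = 130.5 + 0.25·175.6 = 174.4.
q_{Folio} = 358 − 2·175.6 + 174.4 = 181.2.
Profit = (175.6 − 85)·181.2 = 16416.72.

16416.72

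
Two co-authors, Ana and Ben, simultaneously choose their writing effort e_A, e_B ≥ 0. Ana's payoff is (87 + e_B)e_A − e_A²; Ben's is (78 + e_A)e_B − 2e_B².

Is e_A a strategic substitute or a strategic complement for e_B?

strategic complements

Expanding Ana's payoff: 87e_A + e_Be_A − e_A².
∂π/∂e_A = 87 + e_B − 2e_A = 0, so e_A = 43.5 + 0.5e_B.
The best-response slope de_A/de_B = 0.5 > 0: the reaction function is upward-sloping, so the choices are strategic complements.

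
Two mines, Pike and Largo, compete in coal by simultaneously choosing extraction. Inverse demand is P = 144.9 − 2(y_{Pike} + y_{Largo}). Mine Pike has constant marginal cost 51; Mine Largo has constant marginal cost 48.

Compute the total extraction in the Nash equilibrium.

Mine Pike's profit: π = y_{Pike}(144.9 − 2(y_{Pike} + y_{Largo})) − 51y_{Pike}.
∂π/∂y_{Pike} = 93.9 − 4y_{Pike} − 2y_{Largo} = 0, so y_{Pike} = 23.475 − 0.5y_{Largo}.
By the same steps for Largo: y_{Largo} = 24.225 − 0.5y_{Pike}.
Substituting the second reaction function into the first: y_{Pike} = 23.475 − 0.5(24.225 − 0.5y_{Pike}), which gives 0.75y_{Pike} = 11.3625 ⇒ y_{Pike} = 15.15.
Then y_{Largo} = 24.225 − 0.5·15.15 = 16.65.
Total extraction: 15.15 + 16.65 = 31.8.

31.8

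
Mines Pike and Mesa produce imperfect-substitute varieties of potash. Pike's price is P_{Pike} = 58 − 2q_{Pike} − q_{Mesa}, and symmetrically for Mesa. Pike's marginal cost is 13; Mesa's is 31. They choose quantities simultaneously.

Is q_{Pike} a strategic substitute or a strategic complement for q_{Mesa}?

Mine Pike's profit: π = q_{Pike}(58 − 2q_{Pike} − q_{Mesa}) − 13q_{Pike}.
∂π/∂q_{Pike} = 45 − 4q_{Pike} − q_{Mesa} = 0 ⇒ q_{Pike} = 11.25 − 0.25q_{Mesa}.
The best-response slope dq_{Pike}/dq_{Mesa} = −0.25 < 0: the reaction function is downward-sloping, so the choices are strategic substitutes.

strategic substitutes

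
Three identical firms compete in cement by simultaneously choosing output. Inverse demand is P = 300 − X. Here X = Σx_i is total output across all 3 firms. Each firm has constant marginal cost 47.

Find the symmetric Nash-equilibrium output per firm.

63.25

A representative firm's profit is π_i = x_i(300 − X) − 47x_i, with X = x_i + Σ_{j≠i} x_j.
First-order condition: 253 − 2x_i − Σ_{j≠i} x_j = 0.
In a symmetric equilibrium every firm chooses the same x, so Σ_{j≠i} x_j = 2x. The condition becomes 253 − 4x = 0, giving x = 253/4 = 63.25.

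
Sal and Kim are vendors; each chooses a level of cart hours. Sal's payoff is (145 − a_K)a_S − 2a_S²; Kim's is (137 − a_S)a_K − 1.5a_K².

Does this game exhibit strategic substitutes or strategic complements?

strategic substitutes

Expanding Sal's payoff: 145a_S − a_Ka_S − 2a_S².
∂π/∂a_S = 145 − a_K − 4a_S = 0, so a_S = 36.25 − 0.25a_K.
The best-response slope da_S/da_K = −0.25 < 0: the reaction function is downward-sloping, so the choices are strategic substitutes.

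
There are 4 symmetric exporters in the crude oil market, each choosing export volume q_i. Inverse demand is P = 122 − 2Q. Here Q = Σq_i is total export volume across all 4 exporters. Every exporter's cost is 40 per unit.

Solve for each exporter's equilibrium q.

A representative exporter's profit is π_i = q_i(122 − 2Q) − 40q_i, with Q = q_i + Σ_{j≠i} q_j.
First-order condition: 82 − 4q_i − 2Σ_{j≠i} q_j = 0.
With identical exporters, set every q_j = q: then 82 − 4q − 6q = 0, i.e. q = 82/10 = 8.2.

8.2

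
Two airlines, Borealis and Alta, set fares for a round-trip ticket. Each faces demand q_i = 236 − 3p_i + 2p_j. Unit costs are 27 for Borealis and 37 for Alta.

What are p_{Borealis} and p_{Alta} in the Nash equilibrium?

81.125, 84.875

Borealis's profit: π = (p_{Borealis} − 27)(236 − 3p_{Borealis} + 2p_{Alta}).
∂π/∂p_{Borealis} = 317 − 6p_{Borealis} + 2p_{Alta} = 0 ⇒ p_{Borealis} = 317/6 + (1/3)p_{Alta}.
Similarly p_{Alta} = 347/6 + (1/3)p_{Borealis}.
Substituting the second reaction function into the first: p_{Borealis} = 317/6 + (1/3)(347/6 + (1/3)p_{Borealis}), which gives (8/9)p_{Borealis} = 649/9 ⇒ p_{Borealis} = 81.125.
Then p_{Alta} = 347/6 + (1/3)·81.125 = 84.875.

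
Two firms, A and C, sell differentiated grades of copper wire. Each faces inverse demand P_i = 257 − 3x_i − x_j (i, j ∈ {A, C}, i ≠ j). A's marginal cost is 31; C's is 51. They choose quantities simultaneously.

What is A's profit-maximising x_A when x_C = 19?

34.5

Firm A's profit: π = x_A(257 − 3x_A − x_C) − 31x_A.
∂π/∂x_A = 226 − 6x_A − x_C = 0 ⇒ x_A = 113/3 − (1/6)x_C.
At x_C = 19: x_A = 113/3 − (1/6)·19 = 34.5.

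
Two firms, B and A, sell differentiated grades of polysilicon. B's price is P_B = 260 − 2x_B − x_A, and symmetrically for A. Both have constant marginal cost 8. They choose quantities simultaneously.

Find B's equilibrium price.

108.8

Firm B's profit: π = x_B(260 − 2x_B − x_A) − 8x_B.
∂π/∂x_B = 252 − 4x_B − x_A = 0 ⇒ x_B = 63 − 0.25x_A.
By symmetry x_A = x_B; substituting into the reaction function, 1.25x_B = 63 and x_B = 50.4.
P_B = 260 − 2·50.4 − 50.4 = 108.8.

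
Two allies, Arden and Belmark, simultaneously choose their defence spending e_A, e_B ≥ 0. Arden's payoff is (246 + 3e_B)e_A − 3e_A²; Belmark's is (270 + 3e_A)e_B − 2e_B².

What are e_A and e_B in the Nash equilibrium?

Expanding Arden's payoff: 246e_A + 3e_Be_A − 3e_A².
∂π/∂e_A = 246 + 3e_B − 6e_A = 0, so e_A = 41 + 0.5e_B.
Likewise for Belmark: e_B = 67.5 + 0.75e_A.
Solving the two reaction functions simultaneously: (1 − (0.5)(0.75))e_A = 41 + 0.5·67.5, so 0.625e_A = 74.75 and e_A = 119.6.
Then e_B = 67.5 + 0.75·119.6 = 157.2.

119.6, 157.2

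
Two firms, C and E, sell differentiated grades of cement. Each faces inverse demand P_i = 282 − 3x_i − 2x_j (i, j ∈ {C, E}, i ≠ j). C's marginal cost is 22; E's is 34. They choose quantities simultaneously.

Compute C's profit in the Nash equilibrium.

3316.6875

Firm C's profit: π = x_C(282 − 3x_C − 2x_E) − 22x_C.
∂π/∂x_C = 260 − 6x_C − 2x_E = 0 ⇒ x_C = 130/3 − (1/3)x_E.
Similarly x_E = 124/3 − (1/3)x_C.
Substituting the second reaction function into the first: x_C = 130/3 − (1/3)(124/3 − (1/3)x_C), which gives (8/9)x_C = 266/9 ⇒ x_C = 33.25.
Then x_E = 124/3 − (1/3)·33.25 = 30.25.
P_C = 282 − 3·33.25 − 2·30.25 = 121.75.
Profit = (121.75 − 22)·33.25 = 3316.6875.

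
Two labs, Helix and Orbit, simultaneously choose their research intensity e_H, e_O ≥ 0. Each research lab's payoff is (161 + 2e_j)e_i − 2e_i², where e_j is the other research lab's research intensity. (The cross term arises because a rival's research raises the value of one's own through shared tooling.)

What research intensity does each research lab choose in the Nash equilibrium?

80.5

Helix's payoff is (161 + 2e_O)e_H − 2e_H².
∂π/∂e_H = 161 + 2e_O − 4e_H = 0, so e_H = 40.25 + 0.5e_O.
The game is symmetric, so in equilibrium e_O = e_H: the reaction function gives 0.5e_H = 40.25, hence e_H = 80.5.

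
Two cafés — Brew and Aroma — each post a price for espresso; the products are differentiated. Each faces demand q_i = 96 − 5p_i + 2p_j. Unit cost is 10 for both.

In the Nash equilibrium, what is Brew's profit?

Brew's profit: π = (p_{Brew} − 10)(96 − 5p_{Brew} + 2p_{Aroma}).
∂π/∂p_{Brew} = 146 − 10p_{Brew} + 2p_{Aroma} = 0 ⇒ p_{Brew} = 14.6 + 0.2p_{Aroma}.
Setting p_{Brew} = p_{Aroma} in the reaction function: p_{Brew} = 14.6 + 0.2p_{Brew}, so p_{Brew} = 14.6 / 0.8 = 18.25.
q_{Brew} = 96 − 5·18.25 + 2·18.25 = 41.25.
Profit = (18.25 − 10)·41.25 = 340.3125.

340.3125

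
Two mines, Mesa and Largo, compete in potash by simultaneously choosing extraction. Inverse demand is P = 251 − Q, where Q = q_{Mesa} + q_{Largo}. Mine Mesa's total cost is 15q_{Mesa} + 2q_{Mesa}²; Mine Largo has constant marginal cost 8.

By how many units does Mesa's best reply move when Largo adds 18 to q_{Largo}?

-3

Mine Mesa's profit: π = q_{Mesa}(251 − (q_{Mesa} + q_{Largo})) − 15q_{Mesa} − 2q_{Mesa}².
∂π/∂q_{Mesa} = 236 − 6q_{Mesa} − q_{Largo} = 0, so q_{Mesa} = 118/3 − (1/6)q_{Largo}.
The reaction-function slope is −1/6, so an 18-unit rise in q_{Largo} moves q_{Mesa} by −1/6 × 18 = −3. Mesa's best response falls — the actions are strategic substitutes.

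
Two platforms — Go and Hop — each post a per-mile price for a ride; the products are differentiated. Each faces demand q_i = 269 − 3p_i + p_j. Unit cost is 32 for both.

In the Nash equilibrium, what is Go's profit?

Go's profit: π = (p_{Go} − 32)(269 − 3p_{Go} + p_{Hop}).
∂π/∂p_{Go} = 365 − 6p_{Go} + p_{Hop} = 0 ⇒ p_{Go} = 365/6 + (1/6)p_{Hop}.
Setting p_{Go} = p_{Hop} in the reaction function: p_{Go} = 365/6 + (1/6)p_{Go}, so p_{Go} = (365/6) / (5/6) = 73.
q_{Go} = 269 − 3·73 + 73 = 123.
Profit = (73 − 32)·123 = 5043.

5043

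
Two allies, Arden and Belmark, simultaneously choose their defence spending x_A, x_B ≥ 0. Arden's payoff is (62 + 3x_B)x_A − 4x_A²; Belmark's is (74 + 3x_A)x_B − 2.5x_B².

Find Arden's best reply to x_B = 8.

10.75

Expanding Arden's payoff: 62x_A + 3x_Bx_A − 4x_A².
∂π/∂x_A = 62 + 3x_B − 8x_A = 0, so x_A = 7.75 + 0.375x_B.
At x_B = 8: x_A = 7.75 + 0.375·8 = 10.75.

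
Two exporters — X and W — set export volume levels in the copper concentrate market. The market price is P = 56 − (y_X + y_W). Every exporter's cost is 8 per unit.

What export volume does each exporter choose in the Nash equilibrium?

Exporter X's profit: π = y_X(56 − (y_X + y_W)) − 8y_X.
∂π/∂y_X = 48 − 2y_X − y_W = 0, so y_X = 24 − 0.5y_W.
By symmetry y_W = y_X; substituting into the reaction function, 1.5y_X = 24 and y_X = 16.

16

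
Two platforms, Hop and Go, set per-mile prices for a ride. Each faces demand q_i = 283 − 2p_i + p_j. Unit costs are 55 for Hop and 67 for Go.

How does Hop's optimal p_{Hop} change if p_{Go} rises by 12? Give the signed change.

Hop's profit: π = (p_{Hop} − 55)(283 − 2p_{Hop} + p_{Go}).
∂π/∂p_{Hop} = 393 − 4p_{Hop} + p_{Go} = 0 ⇒ p_{Hop} = 98.25 + 0.25p_{Go}.
The reaction-function slope is 0.25, so a 12-unit rise in p_{Go} moves p_{Hop} by 0.25 × 12 = 3. Hop's best response rises — the actions are strategic complements.

3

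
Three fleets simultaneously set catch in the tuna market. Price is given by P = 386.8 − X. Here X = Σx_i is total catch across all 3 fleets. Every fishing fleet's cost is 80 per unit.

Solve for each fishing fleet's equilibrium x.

76.7

A representative fishing fleet's profit is π_i = x_i(386.8 − X) − 80x_i, with X = x_i + Σ_{j≠i} x_j.
First-order condition: 306.8 − 2x_i − Σ_{j≠i} x_j = 0.
With identical fishing fleets, set every x_j = x: then 306.8 − 2x − 2x = 0, i.e. x = 306.8/4 = 76.7.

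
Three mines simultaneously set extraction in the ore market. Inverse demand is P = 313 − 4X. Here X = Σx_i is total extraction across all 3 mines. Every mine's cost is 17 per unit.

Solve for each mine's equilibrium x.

A representative mine's profit is π_i = x_i(313 − 4X) − 17x_i, with X = x_i + Σ_{j≠i} x_j.
First-order condition: 296 − 8x_i − 4Σ_{j≠i} x_j = 0.
In a symmetric equilibrium every mine chooses the same x, so Σ_{j≠i} x_j = 2x. The condition becomes 296 − 16x = 0, giving x = 296/16 = 18.5.

18.5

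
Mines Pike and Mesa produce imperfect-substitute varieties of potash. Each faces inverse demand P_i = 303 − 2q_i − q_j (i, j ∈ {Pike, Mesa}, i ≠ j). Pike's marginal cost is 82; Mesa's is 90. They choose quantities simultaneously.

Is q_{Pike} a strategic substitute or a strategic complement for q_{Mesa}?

Mine Pike's profit: π = q_{Pike}(303 − 2q_{Pike} − q_{Mesa}) − 82q_{Pike}.
∂π/∂q_{Pike} = 221 − 4q_{Pike} − q_{Mesa} = 0 ⇒ q_{Pike} = 55.25 − 0.25q_{Mesa}.
The best-response slope dq_{Pike}/dq_{Mesa} = −0.25 < 0: the reaction function is downward-sloping, so the choices are strategic substitutes.

strategic substitutes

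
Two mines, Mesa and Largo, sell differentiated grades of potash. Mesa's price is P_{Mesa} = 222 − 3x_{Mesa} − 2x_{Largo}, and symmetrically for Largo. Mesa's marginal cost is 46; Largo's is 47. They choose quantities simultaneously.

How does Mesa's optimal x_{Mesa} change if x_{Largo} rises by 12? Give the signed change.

Mine Mesa's profit: π = x_{Mesa}(222 − 3x_{Mesa} − 2x_{Largo}) − 46x_{Mesa}.
∂π/∂x_{Mesa} = 176 − 6x_{Mesa} − 2x_{Largo} = 0 ⇒ x_{Mesa} = 88/3 − (1/3)x_{Largo}.
The reaction-function slope is −1/3, so a 12-unit rise in x_{Largo} moves x_{Mesa} by −1/3 × 12 = −4. Mesa's best response falls — the actions are strategic substitutes.

-4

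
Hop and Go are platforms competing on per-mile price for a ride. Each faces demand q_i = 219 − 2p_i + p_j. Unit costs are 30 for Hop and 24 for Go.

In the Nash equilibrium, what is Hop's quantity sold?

124.4

Hop's profit: π = (p_{Hop} − 30)(219 − 2p_{Hop} + p_{Go}).
∂π/∂p_{Hop} = 279 − 4p_{Hop} + p_{Go} = 0 ⇒ p_{Hop} = 69.75 + 0.25p_{Go}.
Similarly p_{Go} = 66.75 + 0.25p_{Hop}.
Plugging p_{Go} into Hop's best response: p_{Hop} = 69.75 + 0.25(66.75 + 0.25p_{Hop}) ⇒ 0.9375p_{Hop} = 86.4375, so p_{Hop} = 92.2.
Then p_{Go} = 66.75 + 0.25·92.2 = 89.8.
q_{Hop} = 219 − 2·92.2 + 89.8 = 124.4.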